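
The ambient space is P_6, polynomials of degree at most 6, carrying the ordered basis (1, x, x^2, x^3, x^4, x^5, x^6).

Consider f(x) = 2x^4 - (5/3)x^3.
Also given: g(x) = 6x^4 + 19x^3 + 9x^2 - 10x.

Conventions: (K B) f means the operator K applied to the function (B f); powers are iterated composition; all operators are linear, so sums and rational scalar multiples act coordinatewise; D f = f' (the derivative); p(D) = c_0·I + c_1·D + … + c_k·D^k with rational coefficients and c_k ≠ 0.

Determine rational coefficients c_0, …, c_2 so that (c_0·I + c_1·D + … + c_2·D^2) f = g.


D^0 f = 2x^4 - (5/3)x^3
D^1 f = 8x^3 - 5x^2
D^2 f = 24x^2 - 10x
matching coefficients of g against c_0 f + c_1 Df + … from the top degree down determines the c_i
solution: c_0 = 3, c_1 = 3, c_2 = 1

c_0 = 3, c_1 = 3, c_2 = 1


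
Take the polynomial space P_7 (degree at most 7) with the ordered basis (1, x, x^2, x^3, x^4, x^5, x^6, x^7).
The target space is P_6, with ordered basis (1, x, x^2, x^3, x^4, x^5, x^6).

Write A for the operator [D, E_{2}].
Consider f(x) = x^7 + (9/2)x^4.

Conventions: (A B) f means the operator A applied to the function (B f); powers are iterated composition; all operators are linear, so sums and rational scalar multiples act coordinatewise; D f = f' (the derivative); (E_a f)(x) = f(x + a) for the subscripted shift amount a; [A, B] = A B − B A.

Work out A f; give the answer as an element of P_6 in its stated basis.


E_{2} f = x^7 + 14x^6 + 84x^5 + (569/2)x^4 + 596x^3 + 780x^2 + 592x + 200
D E_{2} f = 7x^6 + 84x^5 + 420x^4 + 1138x^3 + 1788x^2 + 1560x + 592
D f = 7x^6 + 18x^3
E_{2} D f = 7x^6 + 84x^5 + 420x^4 + 1138x^3 + 1788x^2 + 1560x + 592
[D, E_{2}] f = 0

g(x) = 0


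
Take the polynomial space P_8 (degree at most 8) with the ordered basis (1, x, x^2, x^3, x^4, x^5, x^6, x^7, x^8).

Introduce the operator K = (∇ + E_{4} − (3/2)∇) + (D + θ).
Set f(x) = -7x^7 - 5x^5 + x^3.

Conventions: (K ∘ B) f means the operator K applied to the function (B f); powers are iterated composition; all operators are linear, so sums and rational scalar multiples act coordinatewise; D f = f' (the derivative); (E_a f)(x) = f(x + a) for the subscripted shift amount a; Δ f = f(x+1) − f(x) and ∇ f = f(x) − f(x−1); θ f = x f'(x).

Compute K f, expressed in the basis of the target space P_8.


∇ f = -49x^6 + 147x^5 - 270x^4 + 295x^3 - 194x^2 + 71x - 11
E_{4} f = -7x^7 - 196x^6 - 2357x^5 - 15780x^4 - 63519x^3 - 153716x^2 - 207056x - 119744
∇ f = -49x^6 + 147x^5 - 270x^4 + 295x^3 - 194x^2 + 71x - 11
(-(3/2)∇) f = (147/2)x^6 - (441/2)x^5 + 405x^4 - (885/2)x^3 + 291x^2 - (213/2)x + 33/2
(∇ + E_{4} − (3/2)∇) f = -7x^7 - (343/2)x^6 - (4861/2)x^5 - 15645x^4 - (127333/2)x^3 - 153619x^2 - (414183/2)x - 239477/2
D f = -49x^6 - 25x^4 + 3x^2
θ f = -49x^7 - 25x^5 + 3x^3
(D + θ) f = -49x^7 - 49x^6 - 25x^5 - 25x^4 + 3x^3 + 3x^2
((∇ + E_{4} − (3/2)∇) + (D + θ)) f = -56x^7 - (441/2)x^6 - (4911/2)x^5 - 15670x^4 - (127327/2)x^3 - 153616x^2 - (414183/2)x - 239477/2

the image equals g(x) = -56x^7 - (441/2)x^6 - (4911/2)x^5 - 15670x^4 - (127327/2)x^3 - 153616x^2 - (414183/2)x - 239477/2


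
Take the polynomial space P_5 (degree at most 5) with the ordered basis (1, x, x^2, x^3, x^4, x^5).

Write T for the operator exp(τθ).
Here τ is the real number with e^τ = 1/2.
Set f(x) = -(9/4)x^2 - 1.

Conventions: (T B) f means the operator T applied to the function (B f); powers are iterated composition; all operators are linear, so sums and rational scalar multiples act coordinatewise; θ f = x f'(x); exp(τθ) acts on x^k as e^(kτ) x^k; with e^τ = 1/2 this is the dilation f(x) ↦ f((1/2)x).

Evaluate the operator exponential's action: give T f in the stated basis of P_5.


exp(τθ) x^k = e^(kτ) x^k; with e^τ = 1/2 this sends x^k to (1/2)^k x^k
x^2 ↦ 1/4 x^2
applying this coordinatewise to f: exp(τθ) f = -(9/16)x^2 - 1

the result is g(x) = -(9/16)x^2 - 1


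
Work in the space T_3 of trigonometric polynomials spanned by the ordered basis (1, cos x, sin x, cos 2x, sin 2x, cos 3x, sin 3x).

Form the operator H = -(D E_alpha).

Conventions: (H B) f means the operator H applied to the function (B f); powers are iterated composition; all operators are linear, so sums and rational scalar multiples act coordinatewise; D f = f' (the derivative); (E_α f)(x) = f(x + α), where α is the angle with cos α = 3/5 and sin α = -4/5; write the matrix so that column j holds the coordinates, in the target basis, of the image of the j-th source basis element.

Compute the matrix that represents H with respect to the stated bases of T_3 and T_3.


the matrix is [[0, 0, 0, 0, 0, 0, 0]; [0, -4/5, -3/5, 0, 0, 0, 0]; [0, 3/5, -4/5, 0, 0, 0, 0]; [0, 0, 0, -48/25, 14/25, 0, 0]; [0, 0, 0, -14/25, -48/25, 0, 0]; [0, 0, 0, 0, 0, -132/125, 351/125]; [0, 0, 0, 0, 0, -351/125, -132/125]] (rows listed top to bottom)

image of 1: 0
image of cos x: -(4/5)cos x + (3/5)sin x
image of sin x: -(3/5)cos x - (4/5)sin x
image of cos 2x: -(48/25)cos 2x - (14/25)sin 2x
image of sin 2x: (14/25)cos 2x - (48/25)sin 2x
image of cos 3x: -(132/125)cos 3x - (351/125)sin 3x
image of sin 3x: (351/125)cos 3x - (132/125)sin 3x
each image's coordinates form column j of the matrix


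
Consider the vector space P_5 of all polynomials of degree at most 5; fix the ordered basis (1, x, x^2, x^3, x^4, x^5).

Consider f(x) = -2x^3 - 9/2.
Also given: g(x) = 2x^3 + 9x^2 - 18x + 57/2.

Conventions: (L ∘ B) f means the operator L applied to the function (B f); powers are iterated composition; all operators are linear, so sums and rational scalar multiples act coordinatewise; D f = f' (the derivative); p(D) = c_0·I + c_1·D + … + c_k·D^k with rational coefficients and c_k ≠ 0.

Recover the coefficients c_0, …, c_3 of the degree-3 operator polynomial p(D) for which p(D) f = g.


D^0 f = -2x^3 - 9/2
D^1 f = -6x^2
D^2 f = -12x
D^3 f = -12
matching coefficients of g against c_0 f + c_1 Df + … from the top degree down determines the c_i
solution: c_0 = -1, c_1 = -3/2, c_2 = 3/2, c_3 = -2

c_0 = -1, c_1 = -3/2, c_2 = 3/2, c_3 = -2


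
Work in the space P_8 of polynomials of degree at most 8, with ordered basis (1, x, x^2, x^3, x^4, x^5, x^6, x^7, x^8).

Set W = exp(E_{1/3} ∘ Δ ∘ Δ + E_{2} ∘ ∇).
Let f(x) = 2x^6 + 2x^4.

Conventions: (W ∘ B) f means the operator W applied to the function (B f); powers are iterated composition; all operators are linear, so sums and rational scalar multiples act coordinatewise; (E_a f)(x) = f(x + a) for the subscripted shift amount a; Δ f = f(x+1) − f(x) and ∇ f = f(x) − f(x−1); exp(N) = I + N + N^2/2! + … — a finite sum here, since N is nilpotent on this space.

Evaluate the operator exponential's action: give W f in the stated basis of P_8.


order-1 term: 12x^5 + 150x^4 + 608x^3 + 1210x^2 + (10988/9)x + 13580/27
order-2 term: 30x^4 + 600x^3 + 4062x^2 + 11420x + 104588/9
order-3 term: 40x^3 + 900x^2 + 6308x + 13960
order-4 term: 30x^2 + 600x + 2852
order-5 term: 12x + 150
order-6 term: 2
the series for exp(E_{1/3} ∘ Δ ∘ Δ + E_{2} ∘ ∇) f terminates at order 6
exp(E_{1/3} ∘ Δ ∘ Δ + E_{2} ∘ ∇) f = 2x^6 + 12x^5 + 182x^4 + 1248x^3 + 6202x^2 + (176048/9)x + 785372/27

the result is g(x) = 2x^6 + 12x^5 + 182x^4 + 1248x^3 + 6202x^2 + (176048/9)x + 785372/27


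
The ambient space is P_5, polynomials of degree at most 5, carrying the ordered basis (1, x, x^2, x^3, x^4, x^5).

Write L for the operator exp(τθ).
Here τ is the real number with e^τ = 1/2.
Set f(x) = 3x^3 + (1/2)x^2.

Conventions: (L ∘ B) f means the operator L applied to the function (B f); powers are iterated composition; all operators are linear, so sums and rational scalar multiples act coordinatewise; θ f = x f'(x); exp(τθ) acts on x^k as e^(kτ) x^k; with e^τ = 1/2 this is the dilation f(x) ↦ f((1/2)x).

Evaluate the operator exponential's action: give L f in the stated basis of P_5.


the image equals g(x) = (3/8)x^3 + (1/8)x^2

exp(τθ) x^k = e^(kτ) x^k; with e^τ = 1/2 this sends x^k to (1/2)^k x^k
x^2 ↦ 1/4 x^2
x^3 ↦ 1/8 x^3
applying this coordinatewise to f: exp(τθ) f = (3/8)x^3 + (1/8)x^2


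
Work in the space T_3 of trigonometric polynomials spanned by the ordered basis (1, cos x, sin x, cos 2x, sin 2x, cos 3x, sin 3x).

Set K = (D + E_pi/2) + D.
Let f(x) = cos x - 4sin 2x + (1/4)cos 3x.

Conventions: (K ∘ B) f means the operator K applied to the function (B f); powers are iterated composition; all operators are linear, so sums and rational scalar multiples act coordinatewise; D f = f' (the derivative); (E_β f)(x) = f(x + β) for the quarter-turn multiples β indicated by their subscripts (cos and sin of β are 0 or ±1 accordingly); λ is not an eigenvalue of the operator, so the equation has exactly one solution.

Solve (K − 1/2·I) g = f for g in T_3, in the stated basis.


write g with unknown coordinates in the stated basis and equate coefficients in (K − 1/2·I) g = f
solving from the highest basis element down gives g = -(2/37)cos x + (12/37)sin x + (64/73)cos 2x + (24/73)sin 2x - (1/202)cos 3x + (5/101)sin 3x
check: K g = (36/37)cos x + (6/37)sin x + (32/73)cos 2x - (280/73)sin 2x + (25/101)cos 3x + (5/202)sin 3x
so K g − 1/2·g = cos x - 4sin 2x + (1/4)cos 3x = f ✓

the result is g(x) = -(2/37)cos x + (12/37)sin x + (64/73)cos 2x + (24/73)sin 2x - (1/202)cos 3x + (5/101)sin 3x


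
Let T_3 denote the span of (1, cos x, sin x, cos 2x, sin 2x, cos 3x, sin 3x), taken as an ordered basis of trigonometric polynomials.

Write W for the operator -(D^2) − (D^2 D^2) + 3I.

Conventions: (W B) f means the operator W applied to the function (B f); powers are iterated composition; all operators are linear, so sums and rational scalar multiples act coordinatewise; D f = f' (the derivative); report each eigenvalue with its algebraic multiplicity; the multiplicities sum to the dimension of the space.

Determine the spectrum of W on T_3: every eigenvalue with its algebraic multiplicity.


λ = -69 (multiplicity 2), λ = -9 (multiplicity 2), λ = 3 (multiplicity 3)

image of 1: 3
image of cos x: 3cos x
image of sin x: 3sin x
image of cos 2x: -9cos 2x
image of sin 2x: -9sin 2x
image of cos 3x: -69cos 3x
image of sin 3x: -69sin 3x
the matrix is diagonal; its diagonal is (3, 3, 3, -9, -9, -69, -69)
for a triangular matrix the eigenvalues are the diagonal entries, with algebraic multiplicity their repetition count


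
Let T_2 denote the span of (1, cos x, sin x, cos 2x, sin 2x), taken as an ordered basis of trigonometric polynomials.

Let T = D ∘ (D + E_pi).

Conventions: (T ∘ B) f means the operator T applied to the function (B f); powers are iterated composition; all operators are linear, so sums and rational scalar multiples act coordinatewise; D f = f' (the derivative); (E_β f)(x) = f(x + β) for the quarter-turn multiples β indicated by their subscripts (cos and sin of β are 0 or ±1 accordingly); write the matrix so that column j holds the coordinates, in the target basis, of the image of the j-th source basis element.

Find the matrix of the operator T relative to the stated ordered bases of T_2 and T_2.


image of 1: 0
image of cos x: -cos x + sin x
image of sin x: -cos x - sin x
image of cos 2x: -4cos 2x - 2sin 2x
image of sin 2x: 2cos 2x - 4sin 2x
each image's coordinates form column j of the matrix

the matrix is [[0, 0, 0, 0, 0]; [0, -1, -1, 0, 0]; [0, 1, -1, 0, 0]; [0, 0, 0, -4, 2]; [0, 0, 0, -2, -4]] (rows listed top to bottom)


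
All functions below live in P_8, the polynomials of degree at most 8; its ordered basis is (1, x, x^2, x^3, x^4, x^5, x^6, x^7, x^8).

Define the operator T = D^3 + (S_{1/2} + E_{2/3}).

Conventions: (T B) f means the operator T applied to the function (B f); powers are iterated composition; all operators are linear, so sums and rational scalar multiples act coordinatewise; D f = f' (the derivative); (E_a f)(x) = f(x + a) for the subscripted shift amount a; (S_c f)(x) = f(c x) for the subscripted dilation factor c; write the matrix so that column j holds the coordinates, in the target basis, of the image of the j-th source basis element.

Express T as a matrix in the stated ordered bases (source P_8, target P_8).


image of 1: 2
image of x: (3/2)x + 2/3
image of x^2: (5/4)x^2 + (4/3)x + 4/9
image of x^3: (9/8)x^3 + 2x^2 + (4/3)x + 170/27
image of x^4: (17/16)x^4 + (8/3)x^3 + (8/3)x^2 + (680/27)x + 16/81
image of x^5: (33/32)x^5 + (10/3)x^4 + (40/9)x^3 + (1700/27)x^2 + (80/81)x + 32/243
image of x^6: (65/64)x^6 + 4x^5 + (20/3)x^4 + (3400/27)x^3 + (80/27)x^2 + (64/81)x + 64/729
image of x^7: (129/128)x^7 + (14/3)x^6 + (28/3)x^5 + (5950/27)x^4 + (560/81)x^3 + (224/81)x^2 + (448/729)x + 128/2187
image of x^8: (257/256)x^8 + (16/3)x^7 + (112/9)x^6 + (9520/27)x^5 + (1120/81)x^4 + (1792/243)x^3 + (1792/729)x^2 + (1024/2187)x + 256/6561
each image's coordinates form column j of the matrix

the matrix is [[2, 2/3, 4/9, 170/27, 16/81, 32/243, 64/729, 128/2187, 256/6561]; [0, 3/2, 4/3, 4/3, 680/27, 80/81, 64/81, 448/729, 1024/2187]; [0, 0, 5/4, 2, 8/3, 1700/27, 80/27, 224/81, 1792/729]; [0, 0, 0, 9/8, 8/3, 40/9, 3400/27, 560/81, 1792/243]; [0, 0, 0, 0, 17/16, 10/3, 20/3, 5950/27, 1120/81]; [0, 0, 0, 0, 0, 33/32, 4, 28/3, 9520/27]; [0, 0, 0, 0, 0, 0, 65/64, 14/3, 112/9]; [0, 0, 0, 0, 0, 0, 0, 129/128, 16/3]; [0, 0, 0, 0, 0, 0, 0, 0, 257/256]] (rows listed top to bottom)


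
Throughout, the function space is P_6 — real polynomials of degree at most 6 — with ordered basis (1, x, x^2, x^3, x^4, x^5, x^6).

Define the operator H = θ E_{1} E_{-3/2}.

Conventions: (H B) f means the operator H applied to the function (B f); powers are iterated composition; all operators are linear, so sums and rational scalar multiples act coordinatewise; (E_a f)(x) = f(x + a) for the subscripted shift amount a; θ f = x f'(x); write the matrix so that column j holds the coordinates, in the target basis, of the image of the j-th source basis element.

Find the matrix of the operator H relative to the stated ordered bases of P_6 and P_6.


image of 1: 0
image of x: x
image of x^2: 2x^2 - x
image of x^3: 3x^3 - 3x^2 + (3/4)x
image of x^4: 4x^4 - 6x^3 + 3x^2 - (1/2)x
image of x^5: 5x^5 - 10x^4 + (15/2)x^3 - (5/2)x^2 + (5/16)x
image of x^6: 6x^6 - 15x^5 + 15x^4 - (15/2)x^3 + (15/8)x^2 - (3/16)x
each image's coordinates form column j of the matrix

the matrix is [[0, 0, 0, 0, 0, 0, 0]; [0, 1, -1, 3/4, -1/2, 5/16, -3/16]; [0, 0, 2, -3, 3, -5/2, 15/8]; [0, 0, 0, 3, -6, 15/2, -15/2]; [0, 0, 0, 0, 4, -10, 15]; [0, 0, 0, 0, 0, 5, -15]; [0, 0, 0, 0, 0, 0, 6]] (rows listed top to bottom)


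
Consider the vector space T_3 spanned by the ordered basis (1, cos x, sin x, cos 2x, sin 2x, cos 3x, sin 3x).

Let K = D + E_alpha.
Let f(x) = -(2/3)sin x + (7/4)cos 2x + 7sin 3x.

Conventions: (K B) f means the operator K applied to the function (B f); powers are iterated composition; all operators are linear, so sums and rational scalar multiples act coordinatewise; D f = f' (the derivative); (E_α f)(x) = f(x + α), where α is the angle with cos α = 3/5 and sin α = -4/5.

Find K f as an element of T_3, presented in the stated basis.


g(x) = -(2/15)cos x - (2/5)sin x - (49/100)cos 2x - (91/50)sin 2x + (2317/125)cos 3x - (819/125)sin 3x

D f = -(2/3)cos x - (7/2)sin 2x + 21cos 3x
E_alpha f = (8/15)cos x - (2/5)sin x - (49/100)cos 2x + (42/25)sin 2x - (308/125)cos 3x - (819/125)sin 3x
(D + E_alpha) f = -(2/15)cos x - (2/5)sin x - (49/100)cos 2x - (91/50)sin 2x + (2317/125)cos 3x - (819/125)sin 3x


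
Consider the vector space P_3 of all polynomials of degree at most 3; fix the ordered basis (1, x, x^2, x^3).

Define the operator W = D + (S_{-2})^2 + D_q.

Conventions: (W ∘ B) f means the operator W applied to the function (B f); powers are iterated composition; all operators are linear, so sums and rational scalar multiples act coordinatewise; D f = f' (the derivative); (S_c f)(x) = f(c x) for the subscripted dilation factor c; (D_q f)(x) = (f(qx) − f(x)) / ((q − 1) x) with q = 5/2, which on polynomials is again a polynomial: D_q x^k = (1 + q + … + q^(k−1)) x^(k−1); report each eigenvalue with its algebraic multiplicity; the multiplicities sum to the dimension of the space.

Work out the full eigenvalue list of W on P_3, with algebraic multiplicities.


λ = 1 (multiplicity 1), λ = 4 (multiplicity 1), λ = 16 (multiplicity 1), λ = 64 (multiplicity 1)

image of 1: 1
image of x: 4x + 2
image of x^2: 16x^2 + (11/2)x
image of x^3: 64x^3 + (51/4)x^2
the matrix is upper triangular; its diagonal is (1, 4, 16, 64)
for a triangular matrix the eigenvalues are the diagonal entries, with algebraic multiplicity their repetition count


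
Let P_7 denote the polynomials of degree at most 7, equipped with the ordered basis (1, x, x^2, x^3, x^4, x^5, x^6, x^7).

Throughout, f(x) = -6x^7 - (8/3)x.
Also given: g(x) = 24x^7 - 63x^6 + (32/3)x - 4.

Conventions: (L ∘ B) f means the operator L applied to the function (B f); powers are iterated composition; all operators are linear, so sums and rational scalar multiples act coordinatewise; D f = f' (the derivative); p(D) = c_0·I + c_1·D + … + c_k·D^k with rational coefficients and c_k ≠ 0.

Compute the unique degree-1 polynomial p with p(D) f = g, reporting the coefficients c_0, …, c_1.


D^0 f = -6x^7 - (8/3)x
D^1 f = -42x^6 - 8/3
matching coefficients of g against c_0 f + c_1 Df + … from the top degree down determines the c_i
solution: c_0 = -4, c_1 = 3/2

c_0 = -4, c_1 = 3/2


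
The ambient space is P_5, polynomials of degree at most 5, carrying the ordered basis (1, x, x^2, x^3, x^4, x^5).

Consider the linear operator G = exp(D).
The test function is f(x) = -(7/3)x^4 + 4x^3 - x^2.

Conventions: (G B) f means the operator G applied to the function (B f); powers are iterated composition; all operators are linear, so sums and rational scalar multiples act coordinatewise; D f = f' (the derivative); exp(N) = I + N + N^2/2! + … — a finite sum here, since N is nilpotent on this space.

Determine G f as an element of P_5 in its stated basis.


the result is g(x) = -(7/3)x^4 - (16/3)x^3 - 3x^2 + (2/3)x + 2/3

order-1 term: -(28/3)x^3 + 12x^2 - 2x
order-2 term: -14x^2 + 12x - 1
order-3 term: -(28/3)x + 4
order-4 term: -7/3
the series for exp(D) f terminates at order 4
exp(D) f = -(7/3)x^4 - (16/3)x^3 - 3x^2 + (2/3)x + 2/3


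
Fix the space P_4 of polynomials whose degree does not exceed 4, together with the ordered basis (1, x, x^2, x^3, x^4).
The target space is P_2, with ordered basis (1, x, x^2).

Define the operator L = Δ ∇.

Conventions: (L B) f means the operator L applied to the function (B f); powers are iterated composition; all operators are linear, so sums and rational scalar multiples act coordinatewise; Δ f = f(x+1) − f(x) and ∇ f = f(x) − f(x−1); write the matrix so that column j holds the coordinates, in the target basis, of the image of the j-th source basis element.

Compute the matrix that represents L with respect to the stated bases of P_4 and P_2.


the matrix is [[0, 0, 2, 0, 2]; [0, 0, 0, 6, 0]; [0, 0, 0, 0, 12]] (rows listed top to bottom)

image of 1: 0
image of x: 0
image of x^2: 2
image of x^3: 6x
image of x^4: 12x^2 + 2
each image's coordinates form column j of the matrix


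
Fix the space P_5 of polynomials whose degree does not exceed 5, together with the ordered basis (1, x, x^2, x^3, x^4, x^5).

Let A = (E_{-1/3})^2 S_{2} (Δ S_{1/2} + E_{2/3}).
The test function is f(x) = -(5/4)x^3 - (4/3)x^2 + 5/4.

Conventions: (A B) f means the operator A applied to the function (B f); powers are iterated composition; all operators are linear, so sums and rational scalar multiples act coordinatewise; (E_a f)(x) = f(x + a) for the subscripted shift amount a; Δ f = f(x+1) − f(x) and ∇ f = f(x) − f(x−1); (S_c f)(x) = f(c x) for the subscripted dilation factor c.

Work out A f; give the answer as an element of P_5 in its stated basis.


S_{1/2} f = -(5/32)x^3 - (1/3)x^2 + 5/4
Δ S_{1/2} f = -(15/32)x^2 - (109/96)x - 47/96
E_{2/3} f = -(5/4)x^3 - (23/6)x^2 - (31/9)x + 31/108
(Δ S_{1/2} + E_{2/3}) f = -(5/4)x^3 - (413/96)x^2 - (1319/288)x - 175/864
S_{2} (Δ S_{1/2} + E_{2/3}) f = -10x^3 - (413/24)x^2 - (1319/144)x - 175/864
E_{-1/3} S_{2} (Δ S_{1/2} + E_{2/3}) f = -10x^3 - (173/24)x^2 - (49/48)x + 377/288
E_{-1/3} E_{-1/3} S_{2} (Δ S_{1/2} + E_{2/3}) f = -10x^3 + (67/24)x^2 + (65/144)x + 39/32

the result is g(x) = -10x^3 + (67/24)x^2 + (65/144)x + 39/32


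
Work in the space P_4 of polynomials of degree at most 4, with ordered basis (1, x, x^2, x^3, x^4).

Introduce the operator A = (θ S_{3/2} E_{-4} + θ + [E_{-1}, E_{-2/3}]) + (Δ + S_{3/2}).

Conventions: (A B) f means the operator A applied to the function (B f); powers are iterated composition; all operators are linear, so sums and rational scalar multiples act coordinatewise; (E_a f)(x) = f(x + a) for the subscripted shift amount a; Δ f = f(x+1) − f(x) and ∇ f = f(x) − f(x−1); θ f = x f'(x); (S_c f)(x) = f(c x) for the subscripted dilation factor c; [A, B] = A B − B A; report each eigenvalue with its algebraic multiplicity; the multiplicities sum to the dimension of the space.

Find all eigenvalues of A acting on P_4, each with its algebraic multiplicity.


image of 1: 1
image of x: 4x + 1
image of x^2: (35/4)x^2 - 10x + 1
image of x^3: (33/2)x^3 - 51x^2 + 75x + 1
image of x^4: (469/16)x^4 - 158x^3 + 438x^2 - 380x + 1
the matrix is upper triangular; its diagonal is (1, 4, 35/4, 33/2, 469/16)
for a triangular matrix the eigenvalues are the diagonal entries, with algebraic multiplicity their repetition count

λ = 1 (multiplicity 1), λ = 4 (multiplicity 1), λ = 35/4 (multiplicity 1), λ = 33/2 (multiplicity 1), λ = 469/16 (multiplicity 1)


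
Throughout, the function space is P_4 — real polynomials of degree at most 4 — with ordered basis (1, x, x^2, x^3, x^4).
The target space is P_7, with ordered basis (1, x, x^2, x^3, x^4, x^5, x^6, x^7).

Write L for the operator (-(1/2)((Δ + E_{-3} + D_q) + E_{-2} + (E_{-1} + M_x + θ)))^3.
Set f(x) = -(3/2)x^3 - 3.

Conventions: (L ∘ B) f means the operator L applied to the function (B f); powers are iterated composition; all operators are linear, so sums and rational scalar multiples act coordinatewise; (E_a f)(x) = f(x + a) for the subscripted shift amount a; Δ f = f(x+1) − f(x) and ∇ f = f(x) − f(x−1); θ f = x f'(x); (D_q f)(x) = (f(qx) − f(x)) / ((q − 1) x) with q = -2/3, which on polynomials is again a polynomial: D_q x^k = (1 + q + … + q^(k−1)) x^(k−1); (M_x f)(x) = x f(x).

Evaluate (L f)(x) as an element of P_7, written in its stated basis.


Δ f = -(9/2)x^2 - (9/2)x - 3/2
E_{-3} f = -(3/2)x^3 + (27/2)x^2 - (81/2)x + 75/2
D_q f = -(7/6)x^2
(Δ + E_{-3} + D_q) f = -(3/2)x^3 + (47/6)x^2 - 45x + 36
E_{-2} f = -(3/2)x^3 + 9x^2 - 18x + 9
E_{-1} f = -(3/2)x^3 + (9/2)x^2 - (9/2)x - 3/2
M_x f = -(3/2)x^4 - 3x
θ f = -(9/2)x^3
(E_{-1} + M_x + θ) f = -(3/2)x^4 - 6x^3 + (9/2)x^2 - (15/2)x - 3/2
((Δ + E_{-3} + D_q) + E_{-2} + (E_{-1} + M_x + θ)) f = -(3/2)x^4 - 9x^3 + (64/3)x^2 - (141/2)x + 87/2
(-(1/2)((Δ + E_{-3} + D_q) + E_{-2} + (E_{-1} + M_x + θ))) f = (3/4)x^4 + (9/2)x^3 - (32/3)x^2 + (141/4)x - 87/4
Δ (-(1/2)((Δ + E_{-3} + D_q) + E_{-2} + (E_{-1} + M_x + θ))) f = 3x^3 + 18x^2 - (29/6)x + 179/6
E_{-3} (-(1/2)((Δ + E_{-3} + D_q) + E_{-2} + (E_{-1} + M_x + θ))) f = (3/4)x^4 - (9/2)x^3 - (32/3)x^2 + (559/4)x - 1137/4
D_q (-(1/2)((Δ + E_{-3} + D_q) + E_{-2} + (E_{-1} + M_x + θ))) f = (13/36)x^3 + (7/2)x^2 - (32/9)x + 141/4
(Δ + E_{-3} + D_q) (-(1/2)((Δ + E_{-3} + D_q) + E_{-2} + (E_{-1} + M_x + θ))) f = (3/4)x^4 - (41/36)x^3 + (65/6)x^2 + (4729/36)x - 1315/6
E_{-2} (-(1/2)((Δ + E_{-3} + D_q) + E_{-2} + (E_{-1} + M_x + θ))) f = (3/4)x^4 - (3/2)x^3 - (59/3)x^2 + (1295/12)x - 1907/12
E_{-1} (-(1/2)((Δ + E_{-3} + D_q) + E_{-2} + (E_{-1} + M_x + θ))) f = (3/4)x^4 + (3/2)x^3 - (59/3)x^2 + (805/12)x - 857/12
M_x (-(1/2)((Δ + E_{-3} + D_q) + E_{-2} + (E_{-1} + M_x + θ))) f = (3/4)x^5 + (9/2)x^4 - (32/3)x^3 + (141/4)x^2 - (87/4)x
θ (-(1/2)((Δ + E_{-3} + D_q) + E_{-2} + (E_{-1} + M_x + θ))) f = 3x^4 + (27/2)x^3 - (64/3)x^2 + (141/4)x
(E_{-1} + M_x + θ) (-(1/2)((Δ + E_{-3} + D_q) + E_{-2} + (E_{-1} + M_x + θ))) f = (3/4)x^5 + (33/4)x^4 + (13/3)x^3 - (23/4)x^2 + (967/12)x - 857/12
((Δ + E_{-3} + D_q) + E_{-2} + (E_{-1} + M_x + θ)) (-(1/2)((Δ + E_{-3} + D_q) + E_{-2} + (E_{-1} + M_x + θ))) f = (3/4)x^5 + (39/4)x^4 + (61/36)x^3 - (175/12)x^2 + (11515/36)x - 899/2
(-(1/2)((Δ + E_{-3} + D_q) + E_{-2} + (E_{-1} + M_x + θ))) (-(1/2)((Δ + E_{-3} + D_q) + E_{-2} + (E_{-1} + M_x + θ))) f = -(3/8)x^5 - (39/8)x^4 - (61/72)x^3 + (175/24)x^2 - (11515/72)x + 899/4
Δ (-(1/2)((Δ + E_{-3} + D_q) + E_{-2} + (E_{-1} + M_x + θ))) (-(1/2)((Δ + E_{-3} + D_q) + E_{-2} + (E_{-1} + M_x + θ))) f = -(15/8)x^4 - (93/4)x^3 - (853/24)x^2 - (28/3)x - 11429/72
E_{-3} (-(1/2)((Δ + E_{-3} + D_q) + E_{-2} + (E_{-1} + M_x + θ))) (-(1/2)((Δ + E_{-3} + D_q) + E_{-2} + (E_{-1} + M_x + θ))) f = -(3/8)x^5 + (3/4)x^4 + (1721/72)x^3 - (1765/12)x^2 + (10661/72)x + 11743/24
D_q (-(1/2)((Δ + E_{-3} + D_q) + E_{-2} + (E_{-1} + M_x + θ))) (-(1/2)((Δ + E_{-3} + D_q) + E_{-2} + (E_{-1} + M_x + θ))) f = -(55/216)x^4 - (169/72)x^3 - (427/648)x^2 + (175/72)x - 11515/72
(Δ + E_{-3} + D_q) (-(1/2)((Δ + E_{-3} + D_q) + E_{-2} + (E_{-1} + M_x + θ))) (-(1/2)((Δ + E_{-3} + D_q) + E_{-2} + (E_{-1} + M_x + θ))) f = -(3/8)x^5 - (149/108)x^4 - (61/36)x^3 - (14846/81)x^2 + (847/6)x + 1365/8
E_{-2} (-(1/2)((Δ + E_{-3} + D_q) + E_{-2} + (E_{-1} + M_x + θ))) (-(1/2)((Δ + E_{-3} + D_q) + E_{-2} + (E_{-1} + M_x + θ))) f = -(3/8)x^5 - (9/8)x^4 + (1667/72)x^3 - (597/8)x^2 - (5275/72)x + 4631/9
E_{-1} (-(1/2)((Δ + E_{-3} + D_q) + E_{-2} + (E_{-1} + M_x + θ))) (-(1/2)((Δ + E_{-3} + D_q) + E_{-2} + (E_{-1} + M_x + θ))) f = -(3/8)x^5 - 3x^4 + (1073/72)x^3 - (47/3)x^2 - (11479/72)x + 27959/72
M_x (-(1/2)((Δ + E_{-3} + D_q) + E_{-2} + (E_{-1} + M_x + θ))) (-(1/2)((Δ + E_{-3} + D_q) + E_{-2} + (E_{-1} + M_x + θ))) f = -(3/8)x^6 - (39/8)x^5 - (61/72)x^4 + (175/24)x^3 - (11515/72)x^2 + (899/4)x
θ (-(1/2)((Δ + E_{-3} + D_q) + E_{-2} + (E_{-1} + M_x + θ))) (-(1/2)((Δ + E_{-3} + D_q) + E_{-2} + (E_{-1} + M_x + θ))) f = -(15/8)x^5 - (39/2)x^4 - (61/24)x^3 + (175/12)x^2 - (11515/72)x
(E_{-1} + M_x + θ) (-(1/2)((Δ + E_{-3} + D_q) + E_{-2} + (E_{-1} + M_x + θ))) (-(1/2)((Δ + E_{-3} + D_q) + E_{-2} + (E_{-1} + M_x + θ))) f = -(3/8)x^6 - (57/8)x^5 - (1681/72)x^4 + (1415/72)x^3 - (11593/72)x^2 - (1703/18)x + 27959/72
((Δ + E_{-3} + D_q) + E_{-2} + (E_{-1} + M_x + θ)) (-(1/2)((Δ + E_{-3} + D_q) + E_{-2} + (E_{-1} + M_x + θ))) (-(1/2)((Δ + E_{-3} + D_q) + E_{-2} + (E_{-1} + M_x + θ))) f = -(3/8)x^6 - (63/8)x^5 - (698/27)x^4 + (370/9)x^3 - (135731/324)x^2 - (641/24)x + 2147/2
(-(1/2)((Δ + E_{-3} + D_q) + E_{-2} + (E_{-1} + M_x + θ))) (-(1/2)((Δ + E_{-3} + D_q) + E_{-2} + (E_{-1} + M_x + θ))) (-(1/2)((Δ + E_{-3} + D_q) + E_{-2} + (E_{-1} + M_x + θ))) f = (3/16)x^6 + (63/16)x^5 + (349/27)x^4 - (185/9)x^3 + (135731/648)x^2 + (641/48)x - 2147/4

the image equals g(x) = (3/16)x^6 + (63/16)x^5 + (349/27)x^4 - (185/9)x^3 + (135731/648)x^2 + (641/48)x - 2147/4


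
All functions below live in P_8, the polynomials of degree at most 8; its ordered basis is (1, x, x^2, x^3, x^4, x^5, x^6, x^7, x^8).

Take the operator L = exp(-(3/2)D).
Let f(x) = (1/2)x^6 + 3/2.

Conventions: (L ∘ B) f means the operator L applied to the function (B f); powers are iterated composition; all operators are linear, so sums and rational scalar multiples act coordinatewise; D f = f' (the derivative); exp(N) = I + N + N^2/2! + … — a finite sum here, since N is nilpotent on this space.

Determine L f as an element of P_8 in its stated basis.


order-1 term: -(9/2)x^5
order-2 term: (135/8)x^4
order-3 term: -(135/4)x^3
order-4 term: (1215/32)x^2
order-5 term: -(729/32)x
order-6 term: 729/128
the series for exp(-(3/2)D) f terminates at order 6
exp(-(3/2)D) f = (1/2)x^6 - (9/2)x^5 + (135/8)x^4 - (135/4)x^3 + (1215/32)x^2 - (729/32)x + 921/128

g(x) = (1/2)x^6 - (9/2)x^5 + (135/8)x^4 - (135/4)x^3 + (1215/32)x^2 - (729/32)x + 921/128


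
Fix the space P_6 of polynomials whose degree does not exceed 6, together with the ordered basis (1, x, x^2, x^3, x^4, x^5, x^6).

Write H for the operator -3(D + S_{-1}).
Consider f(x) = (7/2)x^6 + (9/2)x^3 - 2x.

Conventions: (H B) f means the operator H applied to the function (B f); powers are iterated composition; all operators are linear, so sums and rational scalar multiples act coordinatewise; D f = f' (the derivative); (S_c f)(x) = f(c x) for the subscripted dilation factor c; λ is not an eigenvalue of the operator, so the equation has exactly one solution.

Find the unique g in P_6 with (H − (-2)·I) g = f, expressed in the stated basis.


write g with unknown coordinates in the stated basis and equate coefficients in (H − (-2)·I) g = f
solving from the highest basis element down gives g = -(7/2)x^6 - (63/5)x^5 + 189x^4 + (909/2)x^3 - (8181/2)x^2 - 4909x + 14727
check: H g = (21/2)x^6 + (126/5)x^5 - 378x^4 - (1809/2)x^3 + 8181x^2 + 9816x - 29454
so H g − (-2)·g = (7/2)x^6 + (9/2)x^3 - 2x = f ✓

the image equals g(x) = -(7/2)x^6 - (63/5)x^5 + 189x^4 + (909/2)x^3 - (8181/2)x^2 - 4909x + 14727


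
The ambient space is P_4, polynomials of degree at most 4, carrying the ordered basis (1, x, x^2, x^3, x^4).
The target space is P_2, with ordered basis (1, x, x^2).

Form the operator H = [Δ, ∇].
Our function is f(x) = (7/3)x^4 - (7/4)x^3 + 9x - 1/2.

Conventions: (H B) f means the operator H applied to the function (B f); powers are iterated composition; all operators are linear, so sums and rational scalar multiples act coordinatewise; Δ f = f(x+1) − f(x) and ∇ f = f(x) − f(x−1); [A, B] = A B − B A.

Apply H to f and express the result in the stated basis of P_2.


∇ f = (28/3)x^3 - (77/4)x^2 + (175/12)x + 59/12
Δ ∇ f = 28x^2 - (21/2)x + 14/3
Δ f = (28/3)x^3 + (35/4)x^2 + (49/12)x + 115/12
∇ Δ f = 28x^2 - (21/2)x + 14/3
[Δ, ∇] f = 0

g(x) = 0


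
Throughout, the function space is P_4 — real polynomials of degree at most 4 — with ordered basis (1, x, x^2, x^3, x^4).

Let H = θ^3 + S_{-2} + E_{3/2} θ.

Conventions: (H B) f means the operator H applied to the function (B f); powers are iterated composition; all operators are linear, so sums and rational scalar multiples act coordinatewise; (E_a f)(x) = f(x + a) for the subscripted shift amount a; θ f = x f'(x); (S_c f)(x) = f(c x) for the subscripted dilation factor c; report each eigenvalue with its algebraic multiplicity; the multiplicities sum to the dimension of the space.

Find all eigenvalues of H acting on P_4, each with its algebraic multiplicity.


image of 1: 1
image of x: 3/2
image of x^2: 14x^2 + 6x + 9/2
image of x^3: 22x^3 + (27/2)x^2 + (81/4)x + 81/8
image of x^4: 84x^4 + 24x^3 + 54x^2 + 54x + 81/4
the matrix is upper triangular; its diagonal is (1, 0, 14, 22, 84)
for a triangular matrix the eigenvalues are the diagonal entries, with algebraic multiplicity their repetition count

λ = 0 (multiplicity 1), λ = 1 (multiplicity 1), λ = 14 (multiplicity 1), λ = 22 (multiplicity 1), λ = 84 (multiplicity 1)


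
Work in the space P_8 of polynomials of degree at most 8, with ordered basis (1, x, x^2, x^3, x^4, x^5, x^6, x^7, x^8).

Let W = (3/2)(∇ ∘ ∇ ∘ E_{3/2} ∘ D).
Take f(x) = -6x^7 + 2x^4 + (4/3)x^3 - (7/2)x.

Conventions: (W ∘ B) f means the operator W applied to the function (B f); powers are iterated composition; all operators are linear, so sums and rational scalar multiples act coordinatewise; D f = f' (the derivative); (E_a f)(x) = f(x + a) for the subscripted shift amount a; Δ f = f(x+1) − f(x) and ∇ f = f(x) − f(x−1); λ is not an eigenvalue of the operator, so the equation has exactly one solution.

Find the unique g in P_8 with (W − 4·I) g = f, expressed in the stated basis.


write g with unknown coordinates in the stated basis and equate coefficients in (W − 4·I) g = f
solving from the highest basis element down gives g = (3/2)x^7 + (941/8)x^4 + (2831/12)x^3 + (4725/16)x^2 + (19787/16)x + 141429/128
check: W g = (945/2)x^4 + 945x^3 + (4725/4)x^2 + (19773/4)x + 141429/32
so W g − 4·g = -6x^7 + 2x^4 + (4/3)x^3 - (7/2)x = f ✓

g(x) = (3/2)x^7 + (941/8)x^4 + (2831/12)x^3 + (4725/16)x^2 + (19787/16)x + 141429/128


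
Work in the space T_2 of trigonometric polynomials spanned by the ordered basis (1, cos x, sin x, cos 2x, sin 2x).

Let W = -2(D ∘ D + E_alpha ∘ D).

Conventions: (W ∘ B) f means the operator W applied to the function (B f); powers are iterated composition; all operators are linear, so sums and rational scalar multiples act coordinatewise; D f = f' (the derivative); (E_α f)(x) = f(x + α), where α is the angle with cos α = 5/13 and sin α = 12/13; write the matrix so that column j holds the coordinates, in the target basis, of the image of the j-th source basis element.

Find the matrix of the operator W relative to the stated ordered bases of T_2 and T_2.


the matrix is [[0, 0, 0, 0, 0]; [0, 50/13, -10/13, 0, 0]; [0, 10/13, 50/13, 0, 0]; [0, 0, 0, 1832/169, 476/169]; [0, 0, 0, -476/169, 1832/169]] (rows listed top to bottom)

image of 1: 0
image of cos x: (50/13)cos x + (10/13)sin x
image of sin x: -(10/13)cos x + (50/13)sin x
image of cos 2x: (1832/169)cos 2x - (476/169)sin 2x
image of sin 2x: (476/169)cos 2x + (1832/169)sin 2x
each image's coordinates form column j of the matrix


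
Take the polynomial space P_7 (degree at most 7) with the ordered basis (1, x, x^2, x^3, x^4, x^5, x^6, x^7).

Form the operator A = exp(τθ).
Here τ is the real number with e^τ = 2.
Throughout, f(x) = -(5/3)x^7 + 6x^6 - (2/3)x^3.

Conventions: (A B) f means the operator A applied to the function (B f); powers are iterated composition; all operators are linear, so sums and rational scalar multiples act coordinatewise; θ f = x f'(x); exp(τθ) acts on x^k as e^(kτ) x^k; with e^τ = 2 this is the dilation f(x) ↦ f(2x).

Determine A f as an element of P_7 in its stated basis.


the result is g(x) = -(640/3)x^7 + 384x^6 - (16/3)x^3

exp(τθ) x^k = e^(kτ) x^k; with e^τ = 2 this sends x^k to 2^k x^k
x^3 ↦ 8 x^3
x^6 ↦ 64 x^6
x^7 ↦ 128 x^7
applying this coordinatewise to f: exp(τθ) f = -(640/3)x^7 + 384x^6 - (16/3)x^3


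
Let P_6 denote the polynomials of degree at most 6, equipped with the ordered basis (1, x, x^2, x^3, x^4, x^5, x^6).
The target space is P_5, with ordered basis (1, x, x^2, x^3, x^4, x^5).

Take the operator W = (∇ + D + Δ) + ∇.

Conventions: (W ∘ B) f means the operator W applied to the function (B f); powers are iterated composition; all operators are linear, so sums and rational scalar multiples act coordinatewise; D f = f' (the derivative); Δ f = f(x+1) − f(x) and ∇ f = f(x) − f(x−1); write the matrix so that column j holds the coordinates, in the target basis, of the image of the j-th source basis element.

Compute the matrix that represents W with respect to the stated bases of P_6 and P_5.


the matrix is [[0, 4, -1, 3, -1, 3, -1]; [0, 0, 8, -3, 12, -5, 18]; [0, 0, 0, 12, -6, 30, -15]; [0, 0, 0, 0, 16, -10, 60]; [0, 0, 0, 0, 0, 20, -15]; [0, 0, 0, 0, 0, 0, 24]] (rows listed top to bottom)

image of 1: 0
image of x: 4
image of x^2: 8x - 1
image of x^3: 12x^2 - 3x + 3
image of x^4: 16x^3 - 6x^2 + 12x - 1
image of x^5: 20x^4 - 10x^3 + 30x^2 - 5x + 3
image of x^6: 24x^5 - 15x^4 + 60x^3 - 15x^2 + 18x - 1
each image's coordinates form column j of the matrix


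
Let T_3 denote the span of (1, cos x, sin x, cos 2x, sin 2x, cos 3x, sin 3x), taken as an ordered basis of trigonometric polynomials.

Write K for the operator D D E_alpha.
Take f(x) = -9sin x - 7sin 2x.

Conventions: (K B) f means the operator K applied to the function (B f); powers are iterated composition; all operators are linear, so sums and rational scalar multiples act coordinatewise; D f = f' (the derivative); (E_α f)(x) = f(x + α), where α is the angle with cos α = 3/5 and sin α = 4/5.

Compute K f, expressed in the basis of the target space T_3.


the image equals g(x) = (36/5)cos x + (27/5)sin x + (672/25)cos 2x - (196/25)sin 2x

E_alpha f = -(36/5)cos x - (27/5)sin x - (168/25)cos 2x + (49/25)sin 2x
D E_alpha f = -(27/5)cos x + (36/5)sin x + (98/25)cos 2x + (336/25)sin 2x
D (D E_alpha) f = (36/5)cos x + (27/5)sin x + (672/25)cos 2x - (196/25)sin 2x


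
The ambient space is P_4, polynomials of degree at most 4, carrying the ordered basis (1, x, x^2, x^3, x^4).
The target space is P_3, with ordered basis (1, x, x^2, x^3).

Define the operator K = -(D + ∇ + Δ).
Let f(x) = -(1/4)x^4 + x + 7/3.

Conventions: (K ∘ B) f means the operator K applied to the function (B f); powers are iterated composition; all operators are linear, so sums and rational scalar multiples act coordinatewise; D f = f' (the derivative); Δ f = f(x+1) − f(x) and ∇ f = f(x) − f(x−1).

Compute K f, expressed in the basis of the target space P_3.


g(x) = 3x^3 + 2x - 3

D f = -x^3 + 1
∇ f = -x^3 + (3/2)x^2 - x + 5/4
Δ f = -x^3 - (3/2)x^2 - x + 3/4
(D + ∇ + Δ) f = -3x^3 - 2x + 3
(-(D + ∇ + Δ)) f = 3x^3 + 2x - 3


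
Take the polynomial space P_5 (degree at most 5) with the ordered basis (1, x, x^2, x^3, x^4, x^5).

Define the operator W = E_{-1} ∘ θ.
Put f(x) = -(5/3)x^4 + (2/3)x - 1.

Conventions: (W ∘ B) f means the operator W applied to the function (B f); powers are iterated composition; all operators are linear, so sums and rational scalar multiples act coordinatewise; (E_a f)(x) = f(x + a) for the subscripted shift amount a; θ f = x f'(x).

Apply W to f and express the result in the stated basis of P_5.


the result is g(x) = -(20/3)x^4 + (80/3)x^3 - 40x^2 + (82/3)x - 22/3

θ f = -(20/3)x^4 + (2/3)x
E_{-1} θ f = -(20/3)x^4 + (80/3)x^3 - 40x^2 + (82/3)x - 22/3


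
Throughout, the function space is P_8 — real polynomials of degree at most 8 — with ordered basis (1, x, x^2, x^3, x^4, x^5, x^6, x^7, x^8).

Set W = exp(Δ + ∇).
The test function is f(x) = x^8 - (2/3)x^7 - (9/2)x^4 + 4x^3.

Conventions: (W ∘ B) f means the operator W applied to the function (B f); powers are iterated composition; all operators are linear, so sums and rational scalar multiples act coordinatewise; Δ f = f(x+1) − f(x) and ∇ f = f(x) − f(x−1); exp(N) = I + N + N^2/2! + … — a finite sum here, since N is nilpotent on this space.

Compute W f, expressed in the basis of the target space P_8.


order-1 term: 16x^7 - (28/3)x^6 + 112x^5 - (140/3)x^4 + 76x^3 - 4x^2 - 20x + 20/3
order-2 term: 112x^6 - 56x^5 + 1120x^4 - (1120/3)x^3 + 1684x^2 - (752/3)x + 184
order-3 term: 448x^5 - (560/3)x^4 + 4480x^3 - 1120x^2 + 5680x - 1360/3
order-4 term: 1120x^4 - (1120/3)x^3 + 8960x^2 - (4480/3)x + 5304
order-5 term: 1792x^3 - 448x^2 + 8960x - 2240/3
order-6 term: 1792x^2 - (896/3)x + 3584
order-7 term: 1024x - 256/3
order-8 term: 256
the series for exp(Δ + ∇) f terminates at order 8
exp(Δ + ∇) f = x^8 + (46/3)x^7 + (308/3)x^6 + 504x^5 + (12013/6)x^4 + (16816/3)x^3 + 10864x^2 + (40804/3)x + 24148/3

g(x) = x^8 + (46/3)x^7 + (308/3)x^6 + 504x^5 + (12013/6)x^4 + (16816/3)x^3 + 10864x^2 + (40804/3)x + 24148/3


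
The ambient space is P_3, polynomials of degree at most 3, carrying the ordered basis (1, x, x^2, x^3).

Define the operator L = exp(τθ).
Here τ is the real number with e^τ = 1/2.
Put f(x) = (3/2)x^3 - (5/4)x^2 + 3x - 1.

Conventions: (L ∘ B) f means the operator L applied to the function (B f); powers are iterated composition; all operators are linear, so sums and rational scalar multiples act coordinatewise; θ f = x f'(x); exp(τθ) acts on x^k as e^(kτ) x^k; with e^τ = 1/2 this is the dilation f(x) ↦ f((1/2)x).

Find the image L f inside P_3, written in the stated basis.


exp(τθ) x^k = e^(kτ) x^k; with e^τ = 1/2 this sends x^k to (1/2)^k x^k
x ↦ 1/2 x
x^2 ↦ 1/4 x^2
x^3 ↦ 1/8 x^3
applying this coordinatewise to f: exp(τθ) f = (3/16)x^3 - (5/16)x^2 + (3/2)x - 1

g(x) = (3/16)x^3 - (5/16)x^2 + (3/2)x - 1


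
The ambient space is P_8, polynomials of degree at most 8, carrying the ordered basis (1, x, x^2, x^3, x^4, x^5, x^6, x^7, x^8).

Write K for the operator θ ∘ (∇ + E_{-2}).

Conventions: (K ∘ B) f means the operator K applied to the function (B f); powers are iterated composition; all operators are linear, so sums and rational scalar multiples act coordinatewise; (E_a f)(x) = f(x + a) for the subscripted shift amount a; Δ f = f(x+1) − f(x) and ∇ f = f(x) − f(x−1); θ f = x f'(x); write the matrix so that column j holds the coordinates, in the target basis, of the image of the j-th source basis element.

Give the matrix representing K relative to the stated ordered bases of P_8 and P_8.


the matrix is [[0, 0, 0, 0, 0, 0, 0, 0, 0]; [0, 1, -2, 9, -28, 75, -186, 441, -1016]; [0, 0, 2, -6, 36, -140, 450, -1302, 3528]; [0, 0, 0, 3, -12, 90, -420, 1575, -5208]; [0, 0, 0, 0, 4, -20, 180, -980, 4200]; [0, 0, 0, 0, 0, 5, -30, 315, -1960]; [0, 0, 0, 0, 0, 0, 6, -42, 504]; [0, 0, 0, 0, 0, 0, 0, 7, -56]; [0, 0, 0, 0, 0, 0, 0, 0, 8]] (rows listed top to bottom)

image of 1: 0
image of x: x
image of x^2: 2x^2 - 2x
image of x^3: 3x^3 - 6x^2 + 9x
image of x^4: 4x^4 - 12x^3 + 36x^2 - 28x
image of x^5: 5x^5 - 20x^4 + 90x^3 - 140x^2 + 75x
image of x^6: 6x^6 - 30x^5 + 180x^4 - 420x^3 + 450x^2 - 186x
image of x^7: 7x^7 - 42x^6 + 315x^5 - 980x^4 + 1575x^3 - 1302x^2 + 441x
image of x^8: 8x^8 - 56x^7 + 504x^6 - 1960x^5 + 4200x^4 - 5208x^3 + 3528x^2 - 1016x
each image's coordinates form column j of the matrix
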